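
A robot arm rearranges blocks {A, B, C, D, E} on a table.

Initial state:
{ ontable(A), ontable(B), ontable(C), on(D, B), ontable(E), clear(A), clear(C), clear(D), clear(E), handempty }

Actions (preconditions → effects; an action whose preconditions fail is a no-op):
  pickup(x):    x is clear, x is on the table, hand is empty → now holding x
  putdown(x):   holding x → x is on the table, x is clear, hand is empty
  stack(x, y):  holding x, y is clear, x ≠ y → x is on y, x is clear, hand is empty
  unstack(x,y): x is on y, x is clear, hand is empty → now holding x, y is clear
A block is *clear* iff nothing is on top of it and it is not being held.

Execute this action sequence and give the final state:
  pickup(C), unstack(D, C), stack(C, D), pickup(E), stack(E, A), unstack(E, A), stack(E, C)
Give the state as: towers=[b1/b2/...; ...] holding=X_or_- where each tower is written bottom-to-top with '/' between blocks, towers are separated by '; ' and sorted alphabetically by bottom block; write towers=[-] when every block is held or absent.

step 1 (pickup(C)): towers=[A; B/D; E] holding=C
step 2 (unstack(D, C)) [no-op]: towers=[A; B/D; E] holding=C
step 3 (stack(C, D)): towers=[A; B/D/C; E] holding=-
step 4 (pickup(E)): towers=[A; B/D/C] holding=E
step 5 (stack(E, A)): towers=[A/E; B/D/C] holding=-
step 6 (unstack(E, A)): towers=[A; B/D/C] holding=E
step 7 (stack(E, C)): towers=[A; B/D/C/E] holding=-

towers=[A; B/D/C/E] holding=-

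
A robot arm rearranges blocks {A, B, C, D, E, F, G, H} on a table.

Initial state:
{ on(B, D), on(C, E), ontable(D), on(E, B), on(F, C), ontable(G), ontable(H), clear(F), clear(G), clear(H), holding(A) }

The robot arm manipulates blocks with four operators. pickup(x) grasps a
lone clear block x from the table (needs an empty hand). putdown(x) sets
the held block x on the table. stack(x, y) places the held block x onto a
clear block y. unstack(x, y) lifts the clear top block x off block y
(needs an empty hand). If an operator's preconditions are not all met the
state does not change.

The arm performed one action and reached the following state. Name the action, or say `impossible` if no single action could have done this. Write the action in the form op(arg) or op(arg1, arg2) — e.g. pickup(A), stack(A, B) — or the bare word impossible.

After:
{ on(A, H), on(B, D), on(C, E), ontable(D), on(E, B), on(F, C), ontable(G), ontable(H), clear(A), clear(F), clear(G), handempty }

target: towers=[D/B/E/C/F; G; H/A] holding=-
        putdown(A) → towers=[A; D/B/E/C/F; G; H] holding=-
       stack(A, G) → towers=[D/B/E/C/F; G/A; H] holding=-
       stack(A, H) → towers=[D/B/E/C/F; G; H/A] holding=-  ← match
       stack(A, F) → towers=[D/B/E/C/F/A; G; H] holding=-

stack(A, H)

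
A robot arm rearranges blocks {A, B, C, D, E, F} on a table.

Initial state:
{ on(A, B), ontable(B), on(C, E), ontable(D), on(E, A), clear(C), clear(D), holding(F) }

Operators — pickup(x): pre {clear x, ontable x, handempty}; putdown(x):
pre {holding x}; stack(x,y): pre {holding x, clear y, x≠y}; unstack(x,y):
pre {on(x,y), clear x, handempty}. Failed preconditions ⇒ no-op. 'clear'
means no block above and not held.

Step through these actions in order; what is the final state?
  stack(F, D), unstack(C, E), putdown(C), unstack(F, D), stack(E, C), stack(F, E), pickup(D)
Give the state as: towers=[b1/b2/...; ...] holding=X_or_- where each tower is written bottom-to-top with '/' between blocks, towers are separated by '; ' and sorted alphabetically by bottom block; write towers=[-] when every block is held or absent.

step 1 (stack(F, D)): towers=[B/A/E/C; D/F] holding=-
step 2 (unstack(C, E)): towers=[B/A/E; D/F] holding=C
step 3 (putdown(C)): towers=[B/A/E; C; D/F] holding=-
step 4 (unstack(F, D)): towers=[B/A/E; C; D] holding=F
step 5 (stack(E, C)) [no-op]: towers=[B/A/E; C; D] holding=F
step 6 (stack(F, E)): towers=[B/A/E/F; C; D] holding=-
step 7 (pickup(D)): towers=[B/A/E/F; C] holding=D

towers=[B/A/E/F; C] holding=D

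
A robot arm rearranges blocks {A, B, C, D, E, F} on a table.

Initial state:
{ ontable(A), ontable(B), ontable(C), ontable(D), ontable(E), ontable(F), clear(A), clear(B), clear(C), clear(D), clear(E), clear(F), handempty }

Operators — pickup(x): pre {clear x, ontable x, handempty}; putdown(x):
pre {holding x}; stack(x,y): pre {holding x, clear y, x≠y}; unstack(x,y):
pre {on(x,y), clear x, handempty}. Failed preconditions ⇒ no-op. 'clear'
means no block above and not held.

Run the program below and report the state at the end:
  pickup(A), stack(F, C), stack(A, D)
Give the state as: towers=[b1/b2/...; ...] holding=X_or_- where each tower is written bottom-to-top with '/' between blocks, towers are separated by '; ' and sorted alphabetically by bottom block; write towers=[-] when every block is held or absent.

towers=[B; C; D/A; E; F] holding=-

step 1 (pickup(A)): towers=[B; C; D; E; F] holding=A
step 2 (stack(F, C)) [no-op]: towers=[B; C; D; E; F] holding=A
step 3 (stack(A, D)): towers=[B; C; D/A; E; F] holding=-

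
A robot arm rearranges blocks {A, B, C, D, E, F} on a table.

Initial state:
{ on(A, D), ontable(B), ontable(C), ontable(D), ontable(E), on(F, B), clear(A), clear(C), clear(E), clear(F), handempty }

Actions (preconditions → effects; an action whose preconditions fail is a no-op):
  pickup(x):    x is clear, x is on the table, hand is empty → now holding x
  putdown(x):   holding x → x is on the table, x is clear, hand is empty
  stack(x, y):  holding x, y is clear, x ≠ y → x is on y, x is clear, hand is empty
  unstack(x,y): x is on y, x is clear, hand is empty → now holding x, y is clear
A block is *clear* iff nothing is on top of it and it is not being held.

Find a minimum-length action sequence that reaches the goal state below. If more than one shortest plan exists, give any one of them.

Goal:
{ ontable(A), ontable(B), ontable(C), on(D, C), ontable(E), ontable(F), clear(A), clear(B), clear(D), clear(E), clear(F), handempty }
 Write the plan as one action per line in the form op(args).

step 1 (unstack(F, B)): towers=[B; C; D/A; E] holding=F
step 2 (putdown(F)): towers=[B; C; D/A; E; F] holding=-
step 3 (unstack(A, D)): towers=[B; C; D; E; F] holding=A
step 4 (putdown(A)): towers=[A; B; C; D; E; F] holding=-
step 5 (pickup(D)): towers=[A; B; C; E; F] holding=D
step 6 (stack(D, C)): towers=[A; B; C/D; E; F] holding=-
goal check: towers=[A; B; C/D; E; F] holding=- — reached (length 6, optimal by BFS)

unstack(F, B)
putdown(F)
unstack(A, D)
putdown(A)
pickup(D)
stack(D, C)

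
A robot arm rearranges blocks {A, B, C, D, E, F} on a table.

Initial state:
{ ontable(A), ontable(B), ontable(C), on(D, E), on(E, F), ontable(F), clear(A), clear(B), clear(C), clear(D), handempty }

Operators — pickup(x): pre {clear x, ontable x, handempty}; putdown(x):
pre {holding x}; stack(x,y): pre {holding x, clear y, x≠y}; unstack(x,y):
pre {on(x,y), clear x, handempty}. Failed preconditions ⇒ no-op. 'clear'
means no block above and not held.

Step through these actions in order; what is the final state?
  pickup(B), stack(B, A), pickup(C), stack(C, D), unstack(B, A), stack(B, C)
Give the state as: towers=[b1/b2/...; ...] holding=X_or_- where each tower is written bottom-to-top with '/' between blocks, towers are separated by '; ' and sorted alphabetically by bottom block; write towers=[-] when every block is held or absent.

towers=[A; F/E/D/C/B] holding=-

step 1 (pickup(B)): towers=[A; C; F/E/D] holding=B
step 2 (stack(B, A)): towers=[A/B; C; F/E/D] holding=-
step 3 (pickup(C)): towers=[A/B; F/E/D] holding=C
step 4 (stack(C, D)): towers=[A/B; F/E/D/C] holding=-
step 5 (unstack(B, A)): towers=[A; F/E/D/C] holding=B
step 6 (stack(B, C)): towers=[A; F/E/D/C/B] holding=-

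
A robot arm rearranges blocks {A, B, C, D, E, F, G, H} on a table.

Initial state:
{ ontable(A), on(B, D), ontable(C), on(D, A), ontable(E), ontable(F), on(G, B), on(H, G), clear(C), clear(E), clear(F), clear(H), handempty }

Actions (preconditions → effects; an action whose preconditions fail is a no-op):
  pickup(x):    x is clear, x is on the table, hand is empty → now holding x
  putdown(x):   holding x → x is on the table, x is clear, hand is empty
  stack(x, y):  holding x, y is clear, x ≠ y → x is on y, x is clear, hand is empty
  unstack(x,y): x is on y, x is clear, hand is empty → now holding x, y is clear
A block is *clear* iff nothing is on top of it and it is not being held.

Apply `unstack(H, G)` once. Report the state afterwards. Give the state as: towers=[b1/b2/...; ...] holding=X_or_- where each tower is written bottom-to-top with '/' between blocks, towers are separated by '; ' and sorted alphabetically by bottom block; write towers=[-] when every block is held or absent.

before: towers=[A/D/B/G/H; C; E; F] holding=-
pre[unstack(H, G)]: on(H,G) ok, clear(H) ok, handempty ok
all met → apply unstack(H, G)
after:  towers=[A/D/B/G; C; E; F] holding=H

towers=[A/D/B/G; C; E; F] holding=H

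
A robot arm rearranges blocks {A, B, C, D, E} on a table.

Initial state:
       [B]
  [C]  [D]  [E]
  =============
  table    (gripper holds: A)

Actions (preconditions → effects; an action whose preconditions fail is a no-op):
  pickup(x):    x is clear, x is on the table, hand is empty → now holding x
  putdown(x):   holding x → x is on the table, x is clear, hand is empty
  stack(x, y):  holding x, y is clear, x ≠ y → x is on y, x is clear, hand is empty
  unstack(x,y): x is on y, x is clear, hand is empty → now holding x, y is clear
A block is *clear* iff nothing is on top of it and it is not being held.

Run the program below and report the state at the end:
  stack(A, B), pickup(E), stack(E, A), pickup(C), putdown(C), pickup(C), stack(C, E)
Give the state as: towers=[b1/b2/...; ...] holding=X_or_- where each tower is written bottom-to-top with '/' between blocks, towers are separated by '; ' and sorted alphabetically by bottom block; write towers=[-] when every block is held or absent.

step 1 (stack(A, B)): towers=[C; D/B/A; E] holding=-
step 2 (pickup(E)): towers=[C; D/B/A] holding=E
step 3 (stack(E, A)): towers=[C; D/B/A/E] holding=-
step 4 (pickup(C)): towers=[D/B/A/E] holding=C
step 5 (putdown(C)): towers=[C; D/B/A/E] holding=-
step 6 (pickup(C)): towers=[D/B/A/E] holding=C
step 7 (stack(C, E)): towers=[D/B/A/E/C] holding=-

towers=[D/B/A/E/C] holding=-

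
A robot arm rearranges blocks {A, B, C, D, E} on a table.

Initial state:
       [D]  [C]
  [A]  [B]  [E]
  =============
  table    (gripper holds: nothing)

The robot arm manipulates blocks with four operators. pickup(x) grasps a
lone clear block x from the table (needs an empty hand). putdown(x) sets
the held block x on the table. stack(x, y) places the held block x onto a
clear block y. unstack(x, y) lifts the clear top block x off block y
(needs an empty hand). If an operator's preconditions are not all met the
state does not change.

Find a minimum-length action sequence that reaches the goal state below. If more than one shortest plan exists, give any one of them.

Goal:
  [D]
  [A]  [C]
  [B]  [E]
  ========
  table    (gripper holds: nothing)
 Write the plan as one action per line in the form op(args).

step 1 (unstack(D, B)): towers=[A; B; E/C] holding=D
step 2 (putdown(D)): towers=[A; B; D; E/C] holding=-
step 3 (pickup(A)): towers=[B; D; E/C] holding=A
step 4 (stack(A, B)): towers=[B/A; D; E/C] holding=-
step 5 (pickup(D)): towers=[B/A; E/C] holding=D
step 6 (stack(D, A)): towers=[B/A/D; E/C] holding=-
goal check: towers=[B/A/D; E/C] holding=- — reached (length 6, optimal by BFS)

unstack(D, B)
putdown(D)
pickup(A)
stack(A, B)
pickup(D)
stack(D, A)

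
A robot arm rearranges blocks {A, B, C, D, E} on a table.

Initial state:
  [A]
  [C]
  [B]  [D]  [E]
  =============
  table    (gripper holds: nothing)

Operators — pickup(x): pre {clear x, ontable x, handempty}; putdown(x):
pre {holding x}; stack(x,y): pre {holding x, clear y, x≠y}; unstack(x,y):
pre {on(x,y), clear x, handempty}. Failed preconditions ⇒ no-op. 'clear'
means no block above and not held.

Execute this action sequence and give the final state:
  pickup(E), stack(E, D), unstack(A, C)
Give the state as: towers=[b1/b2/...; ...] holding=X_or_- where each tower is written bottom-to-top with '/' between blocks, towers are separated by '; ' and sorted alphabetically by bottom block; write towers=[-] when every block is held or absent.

towers=[B/C; D/E] holding=A

step 1 (pickup(E)): towers=[B/C/A; D] holding=E
step 2 (stack(E, D)): towers=[B/C/A; D/E] holding=-
step 3 (unstack(A, C)): towers=[B/C; D/E] holding=A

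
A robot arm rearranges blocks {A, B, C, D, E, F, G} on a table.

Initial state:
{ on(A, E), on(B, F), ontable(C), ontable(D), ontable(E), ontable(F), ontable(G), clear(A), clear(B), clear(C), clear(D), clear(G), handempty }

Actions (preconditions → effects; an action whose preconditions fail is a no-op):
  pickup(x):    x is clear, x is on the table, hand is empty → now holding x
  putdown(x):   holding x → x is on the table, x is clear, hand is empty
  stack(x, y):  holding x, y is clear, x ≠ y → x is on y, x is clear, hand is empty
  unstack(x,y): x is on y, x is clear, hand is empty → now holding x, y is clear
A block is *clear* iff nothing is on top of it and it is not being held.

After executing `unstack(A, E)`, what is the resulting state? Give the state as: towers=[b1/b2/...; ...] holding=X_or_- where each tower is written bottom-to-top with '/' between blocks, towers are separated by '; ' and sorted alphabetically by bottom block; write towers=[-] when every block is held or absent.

before: towers=[C; D; E/A; F/B; G] holding=-
pre[unstack(A, E)]: on(A,E) ✓, clear(A) ✓, handempty ✓
all met → apply unstack(A, E)
after:  towers=[C; D; E; F/B; G] holding=A

towers=[C; D; E; F/B; G] holding=A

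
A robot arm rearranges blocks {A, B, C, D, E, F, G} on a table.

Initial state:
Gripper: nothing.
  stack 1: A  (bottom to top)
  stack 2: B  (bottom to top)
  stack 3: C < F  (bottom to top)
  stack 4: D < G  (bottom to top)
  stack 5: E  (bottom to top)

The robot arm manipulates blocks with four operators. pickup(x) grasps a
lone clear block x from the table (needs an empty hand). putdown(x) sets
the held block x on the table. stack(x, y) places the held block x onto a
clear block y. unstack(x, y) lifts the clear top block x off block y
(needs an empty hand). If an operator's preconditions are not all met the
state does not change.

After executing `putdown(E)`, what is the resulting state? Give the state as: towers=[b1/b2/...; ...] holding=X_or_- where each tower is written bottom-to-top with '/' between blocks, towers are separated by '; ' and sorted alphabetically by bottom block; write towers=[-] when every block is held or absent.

towers=[A; B; C/F; D/G; E] holding=-

before: towers=[A; B; C/F; D/G; E] holding=-
pre[putdown(E)]: holding(E) fail
holding(E) unmet → putdown(E) is a no-op
after:  towers=[A; B; C/F; D/G; E] holding=-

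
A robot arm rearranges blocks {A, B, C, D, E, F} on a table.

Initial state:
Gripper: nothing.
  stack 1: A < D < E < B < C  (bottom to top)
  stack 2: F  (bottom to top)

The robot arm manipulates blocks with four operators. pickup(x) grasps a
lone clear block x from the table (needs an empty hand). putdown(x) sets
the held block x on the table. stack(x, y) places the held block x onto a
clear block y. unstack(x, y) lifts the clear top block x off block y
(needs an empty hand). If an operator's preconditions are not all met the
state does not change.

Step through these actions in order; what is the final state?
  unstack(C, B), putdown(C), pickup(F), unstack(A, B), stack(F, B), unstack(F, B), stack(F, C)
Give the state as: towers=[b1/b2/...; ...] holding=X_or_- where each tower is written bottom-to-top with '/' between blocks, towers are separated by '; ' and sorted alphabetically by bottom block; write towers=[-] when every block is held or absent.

towers=[A/D/E/B; C/F] holding=-

step 1 (unstack(C, B)): towers=[A/D/E/B; F] holding=C
step 2 (putdown(C)): towers=[A/D/E/B; C; F] holding=-
step 3 (pickup(F)): towers=[A/D/E/B; C] holding=F
step 4 (unstack(A, B)) [no-op]: towers=[A/D/E/B; C] holding=F
step 5 (stack(F, B)): towers=[A/D/E/B/F; C] holding=-
step 6 (unstack(F, B)): towers=[A/D/E/B; C] holding=F
step 7 (stack(F, C)): towers=[A/D/E/B; C/F] holding=-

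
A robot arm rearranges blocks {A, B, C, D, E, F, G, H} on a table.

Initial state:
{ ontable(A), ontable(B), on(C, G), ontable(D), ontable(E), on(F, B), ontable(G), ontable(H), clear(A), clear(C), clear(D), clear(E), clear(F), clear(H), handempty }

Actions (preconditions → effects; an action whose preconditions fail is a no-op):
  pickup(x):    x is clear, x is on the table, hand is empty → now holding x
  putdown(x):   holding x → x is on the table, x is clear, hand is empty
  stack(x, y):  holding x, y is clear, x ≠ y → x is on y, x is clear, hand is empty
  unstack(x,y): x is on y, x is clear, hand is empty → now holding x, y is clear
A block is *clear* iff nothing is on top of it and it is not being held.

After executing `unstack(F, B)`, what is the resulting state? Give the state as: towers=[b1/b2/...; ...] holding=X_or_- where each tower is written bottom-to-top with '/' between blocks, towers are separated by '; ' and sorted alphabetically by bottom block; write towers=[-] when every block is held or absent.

towers=[A; B; D; E; G/C; H] holding=F

before: towers=[A; B/F; D; E; G/C; H] holding=-
pre[unstack(F, B)]: on(F,B) yes, clear(F) yes, handempty yes
all met → apply unstack(F, B)
after:  towers=[A; B; D; E; G/C; H] holding=F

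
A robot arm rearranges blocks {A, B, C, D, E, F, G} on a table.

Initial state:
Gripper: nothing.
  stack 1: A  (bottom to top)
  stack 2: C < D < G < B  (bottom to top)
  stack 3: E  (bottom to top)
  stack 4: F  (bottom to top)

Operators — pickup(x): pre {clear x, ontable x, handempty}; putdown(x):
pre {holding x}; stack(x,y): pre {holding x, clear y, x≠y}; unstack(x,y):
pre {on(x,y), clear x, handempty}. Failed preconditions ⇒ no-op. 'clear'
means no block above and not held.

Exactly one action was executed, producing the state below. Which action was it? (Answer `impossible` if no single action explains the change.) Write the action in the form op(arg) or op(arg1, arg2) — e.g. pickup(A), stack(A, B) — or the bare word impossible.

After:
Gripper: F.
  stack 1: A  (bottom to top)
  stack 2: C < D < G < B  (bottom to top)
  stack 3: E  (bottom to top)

pickup(F)

target: towers=[A; C/D/G/B; E] holding=F
     unstack(B, G) → towers=[A; C/D/G; E; F] holding=B
         pickup(F) → towers=[A; C/D/G/B; E] holding=F  ← match
         pickup(A) → towers=[C/D/G/B; E; F] holding=A
         pickup(E) → towers=[A; C/D/G/B; F] holding=E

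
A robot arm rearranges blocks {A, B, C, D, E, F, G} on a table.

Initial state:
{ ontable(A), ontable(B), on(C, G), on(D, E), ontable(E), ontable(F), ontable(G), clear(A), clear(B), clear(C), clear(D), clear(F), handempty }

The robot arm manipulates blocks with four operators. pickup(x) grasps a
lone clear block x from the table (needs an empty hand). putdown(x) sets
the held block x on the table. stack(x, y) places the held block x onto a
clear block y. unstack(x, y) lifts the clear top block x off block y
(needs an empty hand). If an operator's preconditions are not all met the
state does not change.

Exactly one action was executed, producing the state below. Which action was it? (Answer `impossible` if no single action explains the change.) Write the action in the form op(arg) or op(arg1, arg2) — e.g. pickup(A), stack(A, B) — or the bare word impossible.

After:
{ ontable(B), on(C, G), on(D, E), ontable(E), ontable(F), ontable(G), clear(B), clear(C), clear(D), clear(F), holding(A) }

target: towers=[B; E/D; F; G/C] holding=A
         pickup(B) → towers=[A; E/D; F; G/C] holding=B
         pickup(F) → towers=[A; B; E/D; G/C] holding=F
     unstack(D, E) → towers=[A; B; E; F; G/C] holding=D
         pickup(A) → towers=[B; E/D; F; G/C] holding=A  ← match
     unstack(C, G) → towers=[A; B; E/D; F; G] holding=C

pickup(A)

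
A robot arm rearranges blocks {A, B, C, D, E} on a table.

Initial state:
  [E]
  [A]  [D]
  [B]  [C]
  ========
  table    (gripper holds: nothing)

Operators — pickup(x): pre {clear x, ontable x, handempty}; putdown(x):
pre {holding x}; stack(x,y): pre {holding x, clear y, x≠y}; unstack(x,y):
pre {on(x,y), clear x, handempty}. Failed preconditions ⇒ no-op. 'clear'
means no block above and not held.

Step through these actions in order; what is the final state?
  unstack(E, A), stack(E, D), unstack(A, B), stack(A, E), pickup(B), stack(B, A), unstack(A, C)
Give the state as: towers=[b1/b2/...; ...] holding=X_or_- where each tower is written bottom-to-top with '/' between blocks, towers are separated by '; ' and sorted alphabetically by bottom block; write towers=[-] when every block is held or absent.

towers=[C/D/E/A/B] holding=-

step 1 (unstack(E, A)): towers=[B/A; C/D] holding=E
step 2 (stack(E, D)): towers=[B/A; C/D/E] holding=-
step 3 (unstack(A, B)): towers=[B; C/D/E] holding=A
step 4 (stack(A, E)): towers=[B; C/D/E/A] holding=-
step 5 (pickup(B)): towers=[C/D/E/A] holding=B
step 6 (stack(B, A)): towers=[C/D/E/A/B] holding=-
step 7 (unstack(A, C)) [no-op]: towers=[C/D/E/A/B] holding=-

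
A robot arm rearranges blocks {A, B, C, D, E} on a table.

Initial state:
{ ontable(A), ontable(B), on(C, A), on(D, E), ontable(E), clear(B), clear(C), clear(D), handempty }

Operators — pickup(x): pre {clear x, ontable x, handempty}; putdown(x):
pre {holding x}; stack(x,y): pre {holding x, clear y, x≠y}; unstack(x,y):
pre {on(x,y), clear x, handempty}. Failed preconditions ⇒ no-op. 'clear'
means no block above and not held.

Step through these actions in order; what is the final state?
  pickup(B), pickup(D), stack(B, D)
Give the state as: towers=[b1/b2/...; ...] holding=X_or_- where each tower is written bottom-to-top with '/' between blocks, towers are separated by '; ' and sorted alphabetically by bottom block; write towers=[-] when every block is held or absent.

step 1 (pickup(B)): towers=[A/C; E/D] holding=B
step 2 (pickup(D)) [no-op]: towers=[A/C; E/D] holding=B
step 3 (stack(B, D)): towers=[A/C; E/D/B] holding=-

towers=[A/C; E/D/B] holding=-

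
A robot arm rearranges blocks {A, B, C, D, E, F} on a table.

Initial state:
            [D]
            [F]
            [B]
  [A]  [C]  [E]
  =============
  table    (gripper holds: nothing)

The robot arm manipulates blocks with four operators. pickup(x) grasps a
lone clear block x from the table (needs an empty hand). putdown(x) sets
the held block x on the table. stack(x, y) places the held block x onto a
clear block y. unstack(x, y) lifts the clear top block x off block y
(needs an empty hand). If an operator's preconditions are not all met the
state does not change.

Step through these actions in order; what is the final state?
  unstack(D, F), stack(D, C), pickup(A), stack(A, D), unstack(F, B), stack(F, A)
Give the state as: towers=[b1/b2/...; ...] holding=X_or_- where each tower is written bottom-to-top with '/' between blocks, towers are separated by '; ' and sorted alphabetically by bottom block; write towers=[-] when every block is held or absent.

step 1 (unstack(D, F)): towers=[A; C; E/B/F] holding=D
step 2 (stack(D, C)): towers=[A; C/D; E/B/F] holding=-
step 3 (pickup(A)): towers=[C/D; E/B/F] holding=A
step 4 (stack(A, D)): towers=[C/D/A; E/B/F] holding=-
step 5 (unstack(F, B)): towers=[C/D/A; E/B] holding=F
step 6 (stack(F, A)): towers=[C/D/A/F; E/B] holding=-

towers=[C/D/A/F; E/B] holding=-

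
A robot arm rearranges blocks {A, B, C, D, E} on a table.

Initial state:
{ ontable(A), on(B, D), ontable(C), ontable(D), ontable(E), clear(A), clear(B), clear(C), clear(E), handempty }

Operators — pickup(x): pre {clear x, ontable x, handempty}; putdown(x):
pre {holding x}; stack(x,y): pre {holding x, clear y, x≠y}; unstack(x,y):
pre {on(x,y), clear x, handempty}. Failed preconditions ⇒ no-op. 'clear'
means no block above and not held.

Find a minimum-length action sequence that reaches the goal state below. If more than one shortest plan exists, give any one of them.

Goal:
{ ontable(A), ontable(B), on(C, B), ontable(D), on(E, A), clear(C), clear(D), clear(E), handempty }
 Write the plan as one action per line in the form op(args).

unstack(B, D)
putdown(B)
pickup(E)
stack(E, A)
pickup(C)
stack(C, B)

step 1 (unstack(B, D)): towers=[A; C; D; E] holding=B
step 2 (putdown(B)): towers=[A; B; C; D; E] holding=-
step 3 (pickup(E)): towers=[A; B; C; D] holding=E
step 4 (stack(E, A)): towers=[A/E; B; C; D] holding=-
step 5 (pickup(C)): towers=[A/E; B; D] holding=C
step 6 (stack(C, B)): towers=[A/E; B/C; D] holding=-
goal check: towers=[A/E; B/C; D] holding=- — reached (length 6, optimal by BFS)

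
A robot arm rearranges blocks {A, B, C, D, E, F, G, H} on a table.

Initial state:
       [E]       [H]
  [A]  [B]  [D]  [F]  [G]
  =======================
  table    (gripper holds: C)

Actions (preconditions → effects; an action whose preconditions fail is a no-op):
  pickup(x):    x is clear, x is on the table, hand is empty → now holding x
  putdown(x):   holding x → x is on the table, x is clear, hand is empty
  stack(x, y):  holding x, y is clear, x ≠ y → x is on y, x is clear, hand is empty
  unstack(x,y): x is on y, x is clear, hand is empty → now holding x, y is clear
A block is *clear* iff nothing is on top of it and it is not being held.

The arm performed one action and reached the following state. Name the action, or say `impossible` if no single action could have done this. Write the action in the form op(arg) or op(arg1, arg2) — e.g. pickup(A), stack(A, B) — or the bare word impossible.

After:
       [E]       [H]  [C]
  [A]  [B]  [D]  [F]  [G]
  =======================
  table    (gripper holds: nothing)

target: towers=[A; B/E; D; F/H; G/C] holding=-
        putdown(C) → towers=[A; B/E; C; D; F/H; G] holding=-
       stack(C, G) → towers=[A; B/E; D; F/H; G/C] holding=-  ← match
       stack(C, A) → towers=[A/C; B/E; D; F/H; G] holding=-
       stack(C, E) → towers=[A; B/E/C; D; F/H; G] holding=-
       stack(C, H) → towers=[A; B/E; D; F/H/C; G] holding=-
       stack(C, D) → towers=[A; B/E; D/C; F/H; G] holding=-

stack(C, G)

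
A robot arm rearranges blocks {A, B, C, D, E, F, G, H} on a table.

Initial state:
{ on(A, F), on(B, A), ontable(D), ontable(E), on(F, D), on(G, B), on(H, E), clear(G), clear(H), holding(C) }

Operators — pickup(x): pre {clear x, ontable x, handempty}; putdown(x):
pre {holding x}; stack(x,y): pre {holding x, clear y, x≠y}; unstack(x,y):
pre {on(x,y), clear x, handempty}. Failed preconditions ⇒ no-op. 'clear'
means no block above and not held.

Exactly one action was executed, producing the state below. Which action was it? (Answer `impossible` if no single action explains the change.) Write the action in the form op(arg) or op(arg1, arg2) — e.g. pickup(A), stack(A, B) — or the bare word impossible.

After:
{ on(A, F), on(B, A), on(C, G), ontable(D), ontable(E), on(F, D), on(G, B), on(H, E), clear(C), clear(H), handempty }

target: towers=[D/F/A/B/G/C; E/H] holding=-
        putdown(C) → towers=[C; D/F/A/B/G; E/H] holding=-
       stack(C, G) → towers=[D/F/A/B/G/C; E/H] holding=-  ← match
       stack(C, H) → towers=[D/F/A/B/G; E/H/C] holding=-

stack(C, G)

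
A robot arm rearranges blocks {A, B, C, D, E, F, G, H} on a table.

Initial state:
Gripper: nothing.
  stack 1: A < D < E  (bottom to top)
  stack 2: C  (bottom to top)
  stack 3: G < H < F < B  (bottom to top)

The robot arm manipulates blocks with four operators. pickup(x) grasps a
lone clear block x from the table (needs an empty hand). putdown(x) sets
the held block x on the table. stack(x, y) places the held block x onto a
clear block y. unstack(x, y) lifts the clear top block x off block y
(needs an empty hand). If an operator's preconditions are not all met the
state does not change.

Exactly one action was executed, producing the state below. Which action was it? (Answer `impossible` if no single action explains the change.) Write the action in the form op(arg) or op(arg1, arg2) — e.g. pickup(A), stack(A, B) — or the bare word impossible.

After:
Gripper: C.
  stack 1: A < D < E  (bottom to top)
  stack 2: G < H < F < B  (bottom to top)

target: towers=[A/D/E; G/H/F/B] holding=C
     unstack(E, D) → towers=[A/D; C; G/H/F/B] holding=E
     unstack(B, F) → towers=[A/D/E; C; G/H/F] holding=B
         pickup(C) → towers=[A/D/E; G/H/F/B] holding=C  ← match

pickup(C)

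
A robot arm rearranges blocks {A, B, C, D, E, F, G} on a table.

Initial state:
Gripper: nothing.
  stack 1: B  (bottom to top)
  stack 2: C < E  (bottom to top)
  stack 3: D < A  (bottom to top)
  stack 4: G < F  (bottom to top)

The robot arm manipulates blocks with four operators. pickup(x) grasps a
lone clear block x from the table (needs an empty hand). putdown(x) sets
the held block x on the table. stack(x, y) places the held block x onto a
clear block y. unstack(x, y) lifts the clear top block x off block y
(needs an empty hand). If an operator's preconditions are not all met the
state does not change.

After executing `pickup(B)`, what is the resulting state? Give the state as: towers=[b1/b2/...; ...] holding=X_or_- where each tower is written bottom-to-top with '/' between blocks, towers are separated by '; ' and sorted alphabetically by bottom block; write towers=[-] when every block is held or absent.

towers=[C/E; D/A; G/F] holding=B

before: towers=[B; C/E; D/A; G/F] holding=-
pre[pickup(B)]: clear(B) yes, ontable(B) yes, handempty yes
all met → apply pickup(B)
after:  towers=[C/E; D/A; G/F] holding=B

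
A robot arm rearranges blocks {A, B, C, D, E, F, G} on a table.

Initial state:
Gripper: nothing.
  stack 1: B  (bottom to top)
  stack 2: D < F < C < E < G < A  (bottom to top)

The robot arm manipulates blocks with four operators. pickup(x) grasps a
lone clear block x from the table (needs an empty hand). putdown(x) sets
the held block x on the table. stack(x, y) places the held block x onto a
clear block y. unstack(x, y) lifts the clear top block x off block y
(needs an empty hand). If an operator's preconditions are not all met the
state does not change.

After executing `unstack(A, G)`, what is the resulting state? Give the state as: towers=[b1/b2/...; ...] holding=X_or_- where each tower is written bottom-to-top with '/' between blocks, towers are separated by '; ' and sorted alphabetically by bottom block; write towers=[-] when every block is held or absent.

before: towers=[B; D/F/C/E/G/A] holding=-
pre[unstack(A, G)]: on(A,G) ✓, clear(A) ✓, handempty ✓
all met → apply unstack(A, G)
after:  towers=[B; D/F/C/E/G] holding=A

towers=[B; D/F/C/E/G] holding=A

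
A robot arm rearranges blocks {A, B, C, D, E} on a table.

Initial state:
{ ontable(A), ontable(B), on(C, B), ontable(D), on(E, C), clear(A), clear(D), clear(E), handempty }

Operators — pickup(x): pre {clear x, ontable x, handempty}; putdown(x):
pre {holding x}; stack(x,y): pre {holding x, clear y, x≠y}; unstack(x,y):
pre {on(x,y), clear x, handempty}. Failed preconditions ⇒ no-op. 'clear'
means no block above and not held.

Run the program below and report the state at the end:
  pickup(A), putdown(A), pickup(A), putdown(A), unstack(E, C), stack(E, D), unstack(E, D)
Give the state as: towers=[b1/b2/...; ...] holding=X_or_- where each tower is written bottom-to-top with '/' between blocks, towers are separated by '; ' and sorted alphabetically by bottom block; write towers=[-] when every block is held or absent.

towers=[A; B/C; D] holding=E

step 1 (pickup(A)): towers=[B/C/E; D] holding=A
step 2 (putdown(A)): towers=[A; B/C/E; D] holding=-
step 3 (pickup(A)): towers=[B/C/E; D] holding=A
step 4 (putdown(A)): towers=[A; B/C/E; D] holding=-
step 5 (unstack(E, C)): towers=[A; B/C; D] holding=E
step 6 (stack(E, D)): towers=[A; B/C; D/E] holding=-
step 7 (unstack(E, D)): towers=[A; B/C; D] holding=E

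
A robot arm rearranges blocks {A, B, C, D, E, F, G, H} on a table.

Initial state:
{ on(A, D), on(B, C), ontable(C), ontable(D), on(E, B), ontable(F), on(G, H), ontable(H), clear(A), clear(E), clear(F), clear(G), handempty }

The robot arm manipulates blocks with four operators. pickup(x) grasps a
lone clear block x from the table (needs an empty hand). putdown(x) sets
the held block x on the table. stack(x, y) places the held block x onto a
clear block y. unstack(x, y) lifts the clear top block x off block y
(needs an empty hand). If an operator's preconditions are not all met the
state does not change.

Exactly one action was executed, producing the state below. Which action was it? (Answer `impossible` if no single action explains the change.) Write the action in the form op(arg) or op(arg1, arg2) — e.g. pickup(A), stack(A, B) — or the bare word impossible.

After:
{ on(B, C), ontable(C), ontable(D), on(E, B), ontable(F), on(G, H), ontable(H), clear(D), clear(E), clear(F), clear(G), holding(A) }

unstack(A, D)

target: towers=[C/B/E; D; F; H/G] holding=A
     unstack(G, H) → towers=[C/B/E; D/A; F; H] holding=G
     unstack(A, D) → towers=[C/B/E; D; F; H/G] holding=A  ← match
     unstack(E, B) → towers=[C/B; D/A; F; H/G] holding=E
         pickup(F) → towers=[C/B/E; D/A; H/G] holding=F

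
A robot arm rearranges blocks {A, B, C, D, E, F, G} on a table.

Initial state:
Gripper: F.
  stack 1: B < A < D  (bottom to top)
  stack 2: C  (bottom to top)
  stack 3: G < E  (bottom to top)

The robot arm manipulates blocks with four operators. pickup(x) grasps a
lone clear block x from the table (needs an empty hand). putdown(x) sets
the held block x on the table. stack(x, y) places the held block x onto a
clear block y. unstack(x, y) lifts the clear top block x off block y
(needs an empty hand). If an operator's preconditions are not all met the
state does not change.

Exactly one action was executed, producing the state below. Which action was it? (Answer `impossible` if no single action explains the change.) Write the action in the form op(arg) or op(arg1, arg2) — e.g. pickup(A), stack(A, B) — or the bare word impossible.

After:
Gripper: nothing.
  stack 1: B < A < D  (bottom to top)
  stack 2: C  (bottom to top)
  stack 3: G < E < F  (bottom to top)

stack(F, E)

target: towers=[B/A/D; C; G/E/F] holding=-
        putdown(F) → towers=[B/A/D; C; F; G/E] holding=-
       stack(F, D) → towers=[B/A/D/F; C; G/E] holding=-
       stack(F, E) → towers=[B/A/D; C; G/E/F] holding=-  ← match
       stack(F, C) → towers=[B/A/D; C/F; G/E] holding=-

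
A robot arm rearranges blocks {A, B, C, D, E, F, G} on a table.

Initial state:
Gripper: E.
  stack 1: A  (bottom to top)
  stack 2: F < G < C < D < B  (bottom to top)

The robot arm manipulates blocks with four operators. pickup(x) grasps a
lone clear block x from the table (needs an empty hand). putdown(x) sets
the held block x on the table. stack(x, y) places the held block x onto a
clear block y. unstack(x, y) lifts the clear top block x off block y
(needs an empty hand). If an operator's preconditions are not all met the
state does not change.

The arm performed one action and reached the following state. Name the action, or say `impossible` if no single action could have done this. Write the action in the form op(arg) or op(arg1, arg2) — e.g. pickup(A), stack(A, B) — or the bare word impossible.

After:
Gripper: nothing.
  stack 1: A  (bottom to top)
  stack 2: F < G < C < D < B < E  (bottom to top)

stack(E, B)

target: towers=[A; F/G/C/D/B/E] holding=-
        putdown(E) → towers=[A; E; F/G/C/D/B] holding=-
       stack(E, B) → towers=[A; F/G/C/D/B/E] holding=-  ← match
       stack(E, A) → towers=[A/E; F/G/C/D/B] holding=-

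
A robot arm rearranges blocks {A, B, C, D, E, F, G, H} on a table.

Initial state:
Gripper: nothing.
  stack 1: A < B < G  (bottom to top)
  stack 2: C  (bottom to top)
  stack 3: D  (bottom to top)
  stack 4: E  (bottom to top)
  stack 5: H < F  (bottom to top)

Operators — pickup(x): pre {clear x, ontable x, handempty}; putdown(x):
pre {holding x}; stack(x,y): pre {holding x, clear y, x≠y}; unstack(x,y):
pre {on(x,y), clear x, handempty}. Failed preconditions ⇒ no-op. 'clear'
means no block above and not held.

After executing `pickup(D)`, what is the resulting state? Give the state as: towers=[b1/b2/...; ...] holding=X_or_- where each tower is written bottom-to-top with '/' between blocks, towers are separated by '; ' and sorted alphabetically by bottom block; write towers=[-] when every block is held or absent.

before: towers=[A/B/G; C; D; E; H/F] holding=-
pre[pickup(D)]: clear(D) yes, ontable(D) yes, handempty yes
all met → apply pickup(D)
after:  towers=[A/B/G; C; E; H/F] holding=D

towers=[A/B/G; C; E; H/F] holding=D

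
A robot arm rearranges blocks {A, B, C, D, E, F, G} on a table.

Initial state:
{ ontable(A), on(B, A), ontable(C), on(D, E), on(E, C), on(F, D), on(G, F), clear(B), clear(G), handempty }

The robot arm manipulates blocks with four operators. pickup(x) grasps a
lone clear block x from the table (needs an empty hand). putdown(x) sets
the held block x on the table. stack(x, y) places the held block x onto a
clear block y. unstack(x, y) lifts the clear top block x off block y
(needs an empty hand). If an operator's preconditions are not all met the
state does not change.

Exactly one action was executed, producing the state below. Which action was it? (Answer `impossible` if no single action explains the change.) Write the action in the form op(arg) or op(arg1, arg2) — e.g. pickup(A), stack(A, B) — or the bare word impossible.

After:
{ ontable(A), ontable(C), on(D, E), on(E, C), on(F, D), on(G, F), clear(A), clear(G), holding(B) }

target: towers=[A; C/E/D/F/G] holding=B
     unstack(B, A) → towers=[A; C/E/D/F/G] holding=B  ← match
     unstack(G, F) → towers=[A/B; C/E/D/F] holding=G

unstack(B, A)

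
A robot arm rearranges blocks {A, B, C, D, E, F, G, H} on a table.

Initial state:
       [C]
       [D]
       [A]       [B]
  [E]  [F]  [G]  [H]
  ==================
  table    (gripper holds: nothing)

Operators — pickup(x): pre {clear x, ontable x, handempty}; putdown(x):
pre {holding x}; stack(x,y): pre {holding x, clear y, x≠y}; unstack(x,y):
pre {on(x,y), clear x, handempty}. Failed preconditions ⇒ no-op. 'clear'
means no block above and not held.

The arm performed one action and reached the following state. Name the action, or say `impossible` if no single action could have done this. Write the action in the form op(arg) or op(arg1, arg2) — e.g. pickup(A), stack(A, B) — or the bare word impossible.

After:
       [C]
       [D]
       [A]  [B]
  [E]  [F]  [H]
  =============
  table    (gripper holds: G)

target: towers=[E; F/A/D/C; H/B] holding=G
         pickup(G) → towers=[E; F/A/D/C; H/B] holding=G  ← match
         pickup(E) → towers=[F/A/D/C; G; H/B] holding=E
     unstack(B, H) → towers=[E; F/A/D/C; G; H] holding=B
     unstack(C, D) → towers=[E; F/A/D; G; H/B] holding=C

pickup(G)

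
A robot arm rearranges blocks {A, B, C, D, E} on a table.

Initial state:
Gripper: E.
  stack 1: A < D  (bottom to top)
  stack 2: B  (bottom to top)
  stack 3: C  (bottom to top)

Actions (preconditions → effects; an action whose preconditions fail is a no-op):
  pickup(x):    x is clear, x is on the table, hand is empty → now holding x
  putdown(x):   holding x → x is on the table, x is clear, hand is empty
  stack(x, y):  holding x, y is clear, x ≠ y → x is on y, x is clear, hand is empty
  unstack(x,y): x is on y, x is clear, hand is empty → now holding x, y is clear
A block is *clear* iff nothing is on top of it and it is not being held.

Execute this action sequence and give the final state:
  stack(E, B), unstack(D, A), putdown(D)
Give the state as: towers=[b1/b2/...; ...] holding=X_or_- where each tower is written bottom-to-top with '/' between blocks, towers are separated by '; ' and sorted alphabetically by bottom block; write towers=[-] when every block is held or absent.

step 1 (stack(E, B)): towers=[A/D; B/E; C] holding=-
step 2 (unstack(D, A)): towers=[A; B/E; C] holding=D
step 3 (putdown(D)): towers=[A; B/E; C; D] holding=-

towers=[A; B/E; C; D] holding=-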